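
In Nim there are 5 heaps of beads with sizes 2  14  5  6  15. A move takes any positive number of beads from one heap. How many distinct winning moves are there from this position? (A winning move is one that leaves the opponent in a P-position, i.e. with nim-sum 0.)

Write each in binary and XOR column by column:
  0010  (2)
  1110  (14)
  0101  (5)
  0110  (6)
  1111  (15)
  ----
  0000  (0)
The nim-sum is already 0, so every move leaves a nonzero nim-sum — there are no winning moves.

0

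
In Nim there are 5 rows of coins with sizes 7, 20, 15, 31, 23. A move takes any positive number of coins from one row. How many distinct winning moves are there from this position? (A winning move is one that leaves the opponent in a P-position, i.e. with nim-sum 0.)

3

Compute the nim-sum pairwise:
7 ^ 20 = 19
19 ^ 15 = 28
28 ^ 31 = 3
3 ^ 23 = 20
The overall nim-sum is X = 20. A row of size p has a winning move iff p XOR X < p (reduce it to p XOR X).
  7: 7 XOR 20 = 19 ≥ 7 — no move.
  20: 20 XOR 20 = 0 < 20 — winning move (to 0).
  15: 15 XOR 20 = 27 ≥ 15 — no move.
  31: 31 XOR 20 = 11 < 31 — winning move (to 11).
  23: 23 XOR 20 = 3 < 23 — winning move (to 3).
That gives 3 winning moves.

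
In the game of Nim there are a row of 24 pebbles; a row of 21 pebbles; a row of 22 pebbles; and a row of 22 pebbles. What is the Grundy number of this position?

Compute the nim-sum pairwise:
24 ⊕ 21 = 13
13 ⊕ 22 = 27
27 ⊕ 22 = 13

13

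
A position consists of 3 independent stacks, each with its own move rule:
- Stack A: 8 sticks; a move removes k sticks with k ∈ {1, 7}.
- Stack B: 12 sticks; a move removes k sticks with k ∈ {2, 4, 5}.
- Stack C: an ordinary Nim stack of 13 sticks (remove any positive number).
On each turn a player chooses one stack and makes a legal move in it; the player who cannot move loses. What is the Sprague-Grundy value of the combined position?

15

Grundy values for stack A (subtraction set {1, 7}):
k:     0  1  2  3  4  5  6  7  8
g(k):  0  1  0  1  0  1  0  1  0
So g(8) = 0.
For stack B, compute g(0), g(1), … with moves {2, 4, 5}:
k:     0  1  2  3  4  5  6  7  8  9 10 11 12
g(k):  0  0  1  1  2  2  3  0  0  1  1  2  2
So g(12) = 2.
Stack C is a plain Nim stack of size 13, so its Grundy value is 13.
By the Sprague-Grundy theorem, the Grundy value of a sum of independent games is the XOR of the component values.
Combined value = 0 XOR 2 XOR 13 = 15.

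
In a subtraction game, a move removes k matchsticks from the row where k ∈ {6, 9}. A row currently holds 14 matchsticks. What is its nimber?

2

Compute g(0), g(1), … for moves {6, 9}:
k:     0  1  2  3  4  5  6  7  8  9 10 11 12 13 14
g(k):  0  0  0  0  0  0  1  1  1  1  1  1  2  2  2
So g(14) = 2.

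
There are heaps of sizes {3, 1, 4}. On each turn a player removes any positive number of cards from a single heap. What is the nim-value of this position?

6

Nim-sum: 3 ⊕ 1 ⊕ 4 = 6.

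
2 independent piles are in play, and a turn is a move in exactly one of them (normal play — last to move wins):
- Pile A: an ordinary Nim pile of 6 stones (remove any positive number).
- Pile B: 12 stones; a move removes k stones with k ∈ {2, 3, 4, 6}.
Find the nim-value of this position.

Pile A is a plain Nim pile of size 6, so its Grundy value is 6.
Build the Grundy sequence for pile B with g(k) = mex{g(k−s) : s ∈ {2, 3, 4, 6}, s ≤ k}:
g(0) = mex{} = 0
g(1) = mex{} = 0
g(2) = mex{0} = 1
g(3) = mex{0} = 1
g(4) = mex{0,1} = 2
g(5) = mex{0,1} = 2
g(6) = mex{0,1,2} = 3
g(7) = mex{0,1,2} = 3
g(8) = mex{1,2,3} = 0
g(9) = mex{1,2,3} = 0
g(10) = mex{0,2,3} = 1
g(11) = mex{0,2,3} = 1
g(12) = mex{0,1,3} = 2
So g(12) = 2.
By the Sprague-Grundy theorem, the Grundy value of a sum of independent games is the XOR of the component values.
Combined value = 6 XOR 2 = 4.

4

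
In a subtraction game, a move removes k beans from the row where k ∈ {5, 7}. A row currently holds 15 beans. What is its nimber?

0

Compute g(0), g(1), … for moves {5, 7}:
k:     0  1  2  3  4  5  6  7  8  9 10 11 12 13 14 15
g(k):  0  0  0  0  0  1  1  1  1  1  2  2  0  0  0  0
So g(15) = 0.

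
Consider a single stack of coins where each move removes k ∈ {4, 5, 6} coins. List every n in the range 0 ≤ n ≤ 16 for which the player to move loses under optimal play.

0, 1, 2, 3, 10, 11, 12, 13

Compute g(0), g(1), … for moves {4, 5, 6}:
k:     0  1  2  3  4  5  6  7  8  9 10 11 12 13 14 15 16
g(k):  0  0  0  0  1  1  1  1  2  2  0  0  0  0  1  1  1
The P-positions (g = 0) in 0..16 are 0, 1, 2, 3, 10, 11, 12, 13.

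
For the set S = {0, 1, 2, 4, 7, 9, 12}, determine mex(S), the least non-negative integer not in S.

3

The values 0, 1, 2 are all present; 3 is the first non-negative integer missing from the set.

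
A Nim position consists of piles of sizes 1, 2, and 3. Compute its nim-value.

Compute the nim-sum pairwise:
1 ⊕ 2 = 3
3 ⊕ 3 = 0

0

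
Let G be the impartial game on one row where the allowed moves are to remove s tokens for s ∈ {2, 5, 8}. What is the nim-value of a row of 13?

Grundy values for subtraction set {2, 5, 8}:
g(0) = mex{} = 0
g(1) = mex{} = 0
g(2) = mex{0} = 1
g(3) = mex{0} = 1
g(4) = mex{1} = 0
g(5) = mex{0,1} = 2
g(6) = mex{0} = 1
g(7) = mex{1,2} = 0
g(8) = mex{0,1} = 2
g(9) = mex{0} = 1
g(10) = mex{1,2} = 0
g(11) = mex{1} = 0
g(12) = mex{0} = 1
g(13) = mex{0,2} = 1
So g(13) = 1.

1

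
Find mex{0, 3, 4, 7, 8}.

1

0 is in the set but 1 is not, so the mex is 1.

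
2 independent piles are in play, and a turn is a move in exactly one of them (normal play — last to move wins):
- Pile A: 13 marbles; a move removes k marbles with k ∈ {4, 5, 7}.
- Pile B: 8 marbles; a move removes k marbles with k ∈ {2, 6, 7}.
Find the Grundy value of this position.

2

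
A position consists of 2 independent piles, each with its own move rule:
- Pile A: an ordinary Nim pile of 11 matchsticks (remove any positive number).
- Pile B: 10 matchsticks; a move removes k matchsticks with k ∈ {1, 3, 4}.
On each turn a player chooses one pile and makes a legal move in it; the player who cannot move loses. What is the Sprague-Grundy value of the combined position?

Pile A is a plain Nim pile of size 11, so its Grundy value is 11.
Build the Grundy sequence for pile B with g(k) = mex{g(k−s) : s ∈ {1, 3, 4}, s ≤ k}:
k:     0  1  2  3  4  5  6  7  8  9 10
g(k):  0  1  0  1  2  3  2  0  1  0  1
So g(10) = 1.
By the Sprague-Grundy theorem, the Grundy value of a sum of independent games is the XOR of the component values.
Combined value = 11 XOR 1 = 10.

10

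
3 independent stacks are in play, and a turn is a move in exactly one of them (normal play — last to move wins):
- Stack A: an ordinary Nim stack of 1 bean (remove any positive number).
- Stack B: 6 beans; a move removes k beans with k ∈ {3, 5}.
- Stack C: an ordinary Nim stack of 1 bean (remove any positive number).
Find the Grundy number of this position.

2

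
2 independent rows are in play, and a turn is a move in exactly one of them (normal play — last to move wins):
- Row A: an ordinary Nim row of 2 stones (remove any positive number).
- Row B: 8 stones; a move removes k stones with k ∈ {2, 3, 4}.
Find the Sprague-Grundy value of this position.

Row A is a plain Nim row of size 2, so its Grundy value is 2.
For row B, compute g(0), g(1), … with moves {2, 3, 4}:
k:     0  1  2  3  4  5  6  7  8
g(k):  0  0  1  1  2  2  0  0  1
So g(8) = 1.
By the Sprague-Grundy theorem, the Grundy value of a sum of independent games is the XOR of the component values.
Combined value = 2 XOR 1 = 3.

3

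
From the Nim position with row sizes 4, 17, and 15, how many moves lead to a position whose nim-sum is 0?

Nim-sum: 4 XOR 17 XOR 15 = 26.
The overall nim-sum is X = 26. A row of size p has a winning move iff p XOR X < p (reduce it to p XOR X).
  4: 4 XOR 26 = 30 ≥ 4 — no move.
  17: 17 XOR 26 = 11 < 17 — winning move (to 11).
  15: 15 XOR 26 = 21 ≥ 15 — no move.
That gives 1 winning move.

1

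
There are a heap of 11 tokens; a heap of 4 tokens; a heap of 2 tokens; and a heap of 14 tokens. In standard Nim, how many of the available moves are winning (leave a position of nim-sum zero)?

3

Compute the nim-sum pairwise:
11 ^ 4 = 15
15 ^ 2 = 13
13 ^ 14 = 3
The overall nim-sum is X = 3. A heap of size p has a winning move iff p XOR X < p (reduce it to p XOR X).
  11: 11 XOR 3 = 8 < 11 — winning move (to 8).
  4: 4 XOR 3 = 7 ≥ 4 — no move.
  2: 2 XOR 3 = 1 < 2 — winning move (to 1).
  14: 14 XOR 3 = 13 < 14 — winning move (to 13).
That gives 3 winning moves.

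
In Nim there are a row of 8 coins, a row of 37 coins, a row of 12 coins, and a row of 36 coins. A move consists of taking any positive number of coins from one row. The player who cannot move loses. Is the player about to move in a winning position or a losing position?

Bitwise XOR of the heap sizes:
  001000  (8)
  100101  (37)
  001100  (12)
  100100  (36)
  ------
  000101  (5)
The nim-sum is 5 ≠ 0, so this is an N-position: the player to move can win.

Winning position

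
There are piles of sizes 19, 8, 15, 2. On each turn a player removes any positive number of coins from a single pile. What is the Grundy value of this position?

In binary:
  10011  (19)
  01000  (8)
  01111  (15)
  00010  (2)
  -----
  10110  (22)

22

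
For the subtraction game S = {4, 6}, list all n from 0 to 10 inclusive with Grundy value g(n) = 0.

0, 1, 2, 3, 10

Compute g(0), g(1), … for moves {4, 6}:
k:     0  1  2  3  4  5  6  7  8  9 10
g(k):  0  0  0  0  1  1  1  1  2  2  0
The P-positions (g = 0) in 0..10 are 0, 1, 2, 3, 10.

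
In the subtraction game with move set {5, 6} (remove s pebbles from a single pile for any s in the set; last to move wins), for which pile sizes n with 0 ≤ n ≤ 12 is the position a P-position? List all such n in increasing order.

0, 1, 2, 3, 4, 11, 12

Compute g(0), g(1), … for moves {5, 6}:
k:     0  1  2  3  4  5  6  7  8  9 10 11 12
g(k):  0  0  0  0  0  1  1  1  1  1  2  0  0
The P-positions (g = 0) in 0..12 are 0, 1, 2, 3, 4, 11, 12.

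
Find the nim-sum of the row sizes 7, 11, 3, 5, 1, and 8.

3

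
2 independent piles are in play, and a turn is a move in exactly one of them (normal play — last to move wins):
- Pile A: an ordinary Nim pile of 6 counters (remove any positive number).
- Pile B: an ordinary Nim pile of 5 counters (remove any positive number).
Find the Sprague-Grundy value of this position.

Pile A is a plain Nim pile of size 6, so its Grundy value is 6.
Pile B is a plain Nim pile of size 5, so its Grundy value is 5.
The value of a disjunctive sum is the nim-sum of the parts.
Combined value = 6 XOR 5 = 3.

3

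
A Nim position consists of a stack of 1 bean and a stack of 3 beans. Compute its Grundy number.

Nim-sum: 1 ⊕ 3 = 2.

2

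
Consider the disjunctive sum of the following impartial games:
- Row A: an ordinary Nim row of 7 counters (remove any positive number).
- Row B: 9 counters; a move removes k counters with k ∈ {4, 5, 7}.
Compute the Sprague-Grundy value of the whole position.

5

Row A is a plain Nim row of size 7, so its Grundy value is 7.
For row B, compute g(0), g(1), … with moves {4, 5, 7}:
k:     0  1  2  3  4  5  6  7  8  9
g(k):  0  0  0  0  1  1  1  1  2  2
So g(9) = 2.
The value of a disjunctive sum is the nim-sum of the parts.
Combined value = 7 ⊕ 2 = 5.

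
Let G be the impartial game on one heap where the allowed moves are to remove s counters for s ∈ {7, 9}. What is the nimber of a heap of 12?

Grundy values for subtraction set {7, 9}:
k:     0  1  2  3  4  5  6  7  8  9 10 11 12
g(k):  0  0  0  0  0  0  0  1  1  1  1  1  1
So g(12) = 1.

1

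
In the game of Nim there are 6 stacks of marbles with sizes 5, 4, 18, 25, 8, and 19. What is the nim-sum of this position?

17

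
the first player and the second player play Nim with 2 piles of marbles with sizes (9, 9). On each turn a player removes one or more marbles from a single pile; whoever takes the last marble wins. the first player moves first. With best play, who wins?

the second player wins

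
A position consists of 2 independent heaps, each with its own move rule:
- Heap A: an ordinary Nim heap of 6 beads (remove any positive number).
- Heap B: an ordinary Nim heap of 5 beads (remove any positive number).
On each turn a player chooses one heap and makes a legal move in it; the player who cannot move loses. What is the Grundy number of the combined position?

Heap A is a plain Nim heap of size 6, so its Grundy value is 6.
Heap B is a plain Nim heap of size 5, so its Grundy value is 5.
The value of a disjunctive sum is the nim-sum of the parts.
Combined value = 6 XOR 5 = 3.

3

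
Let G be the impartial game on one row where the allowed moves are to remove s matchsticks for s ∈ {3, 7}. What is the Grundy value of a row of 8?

Compute g(0), g(1), … for moves {3, 7}:
k:     0  1  2  3  4  5  6  7  8
g(k):  0  0  0  1  1  1  0  2  2
So g(8) = 2.

2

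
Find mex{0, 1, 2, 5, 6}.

3

The values 0, 1, 2 are all present; 3 is the first non-negative integer missing from the set.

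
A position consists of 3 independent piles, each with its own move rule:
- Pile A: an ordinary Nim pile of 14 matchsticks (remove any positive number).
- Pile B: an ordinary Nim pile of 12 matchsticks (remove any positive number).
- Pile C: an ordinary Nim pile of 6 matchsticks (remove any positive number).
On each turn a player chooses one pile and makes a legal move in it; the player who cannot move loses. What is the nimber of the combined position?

Pile A is a plain Nim pile of size 14, so its Grundy value is 14.
Pile B is a plain Nim pile of size 12, so its Grundy value is 12.
Pile C is a plain Nim pile of size 6, so its Grundy value is 6.
By the Sprague-Grundy theorem, the Grundy value of a sum of independent games is the XOR of the component values.
Combined value = 14 ⊕ 12 ⊕ 6 = 4.

4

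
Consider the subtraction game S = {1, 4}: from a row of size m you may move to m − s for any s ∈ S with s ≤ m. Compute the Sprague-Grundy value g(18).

1

Compute g(0), g(1), … for moves {1, 4}:
k:     0  1  2  3  4  5  6  7  8  9 10 11 12 13 14 15 16 17 18
g(k):  0  1  0  1  2  0  1  0  1  2  0  1  0  1  2  0  1  0  1
So g(18) = 1.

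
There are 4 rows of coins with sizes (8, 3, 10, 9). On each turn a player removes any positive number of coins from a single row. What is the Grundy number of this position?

8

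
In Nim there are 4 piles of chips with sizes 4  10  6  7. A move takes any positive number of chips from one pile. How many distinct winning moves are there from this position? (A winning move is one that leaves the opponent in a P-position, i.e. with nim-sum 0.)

1

Compute the nim-sum pairwise:
4 ⊕ 10 = 14
14 ⊕ 6 = 8
8 ⊕ 7 = 15
The overall nim-sum is X = 15. A pile of size p has a winning move iff p XOR X < p (reduce it to p XOR X).
  4: 4 XOR 15 = 11 ≥ 4 — no move.
  10: 10 XOR 15 = 5 < 10 — winning move (to 5).
  6: 6 XOR 15 = 9 ≥ 6 — no move.
  7: 7 XOR 15 = 8 ≥ 7 — no move.
That gives 1 winning move.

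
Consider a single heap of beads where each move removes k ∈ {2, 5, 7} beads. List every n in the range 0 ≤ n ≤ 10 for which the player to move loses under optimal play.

0, 1, 4, 10

Compute g(0), g(1), … for moves {2, 5, 7}:
g(0) = mex{} = 0
g(1) = mex{} = 0
g(2) = mex{0} = 1
g(3) = mex{0} = 1
g(4) = mex{1} = 0
g(5) = mex{0,1} = 2
g(6) = mex{0} = 1
g(7) = mex{0,1,2} = 3
g(8) = mex{0,1} = 2
g(9) = mex{0,1,3} = 2
g(10) = mex{1,2} = 0
The P-positions (g = 0) in 0..10 are 0, 1, 4, 10.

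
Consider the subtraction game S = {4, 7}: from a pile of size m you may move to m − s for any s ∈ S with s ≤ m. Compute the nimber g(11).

Compute g(0), g(1), … for moves {4, 7}:
g(0) = mex{} = 0
g(1) = mex{} = 0
g(2) = mex{} = 0
g(3) = mex{} = 0
g(4) = mex{0} = 1
g(5) = mex{0} = 1
g(6) = mex{0} = 1
g(7) = mex{0} = 1
g(8) = mex{0,1} = 2
g(9) = mex{0,1} = 2
g(10) = mex{0,1} = 2
g(11) = mex{1} = 0
So g(11) = 0.

0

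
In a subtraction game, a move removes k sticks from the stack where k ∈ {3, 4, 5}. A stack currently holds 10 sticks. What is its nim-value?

0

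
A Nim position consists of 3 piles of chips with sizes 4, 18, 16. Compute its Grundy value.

6

Nim-sum: 4 XOR 18 XOR 16 = 6.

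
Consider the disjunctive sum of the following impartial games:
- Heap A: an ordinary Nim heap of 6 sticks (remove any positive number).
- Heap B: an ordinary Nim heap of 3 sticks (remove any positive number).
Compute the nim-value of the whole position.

5

Heap A is a plain Nim heap of size 6, so its Grundy value is 6.
Heap B is a plain Nim heap of size 3, so its Grundy value is 3.
The value of a disjunctive sum is the nim-sum of the parts.
Combined value = 6 XOR 3 = 5.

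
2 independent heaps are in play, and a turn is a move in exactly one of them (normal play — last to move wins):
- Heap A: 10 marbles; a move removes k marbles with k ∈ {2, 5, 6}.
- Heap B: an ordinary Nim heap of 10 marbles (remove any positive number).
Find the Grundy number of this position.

11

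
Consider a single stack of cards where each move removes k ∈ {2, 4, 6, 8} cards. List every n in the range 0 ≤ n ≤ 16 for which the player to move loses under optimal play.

0, 1, 10, 11

Grundy values for subtraction set {2, 4, 6, 8}:
k:     0  1  2  3  4  5  6  7  8  9 10 11 12 13 14 15 16
g(k):  0  0  1  1  2  2  3  3  4  4  0  0  1  1  2  2  3
The P-positions (g = 0) in 0..16 are 0, 1, 10, 11.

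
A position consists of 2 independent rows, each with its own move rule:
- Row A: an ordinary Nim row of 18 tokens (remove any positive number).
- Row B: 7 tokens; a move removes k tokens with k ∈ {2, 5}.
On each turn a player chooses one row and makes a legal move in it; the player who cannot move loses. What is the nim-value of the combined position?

Row A is a plain Nim row of size 18, so its Grundy value is 18.
Build the Grundy sequence for row B with g(k) = mex{g(k−s) : s ∈ {2, 5}, s ≤ k}:
k:     0  1  2  3  4  5  6  7
g(k):  0  0  1  1  0  2  1  0
So g(7) = 0.
The value of a disjunctive sum is the nim-sum of the parts.
Combined value = 18 ⊕ 0 = 18.

18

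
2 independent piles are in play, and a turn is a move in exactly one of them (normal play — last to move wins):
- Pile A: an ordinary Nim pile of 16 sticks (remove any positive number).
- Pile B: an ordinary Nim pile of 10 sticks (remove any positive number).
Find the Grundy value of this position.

26

Pile A is a plain Nim pile of size 16, so its Grundy value is 16.
Pile B is a plain Nim pile of size 10, so its Grundy value is 10.
The value of a disjunctive sum is the nim-sum of the parts.
Combined value = 16 XOR 10 = 26.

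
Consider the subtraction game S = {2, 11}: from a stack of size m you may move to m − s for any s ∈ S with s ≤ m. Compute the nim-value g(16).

1

Grundy values for subtraction set {2, 11}:
k:     0  1  2  3  4  5  6  7  8  9 10 11 12 13 14 15 16
g(k):  0  0  1  1  0  0  1  1  0  0  1  1  2  0  0  1  1
So g(16) = 1.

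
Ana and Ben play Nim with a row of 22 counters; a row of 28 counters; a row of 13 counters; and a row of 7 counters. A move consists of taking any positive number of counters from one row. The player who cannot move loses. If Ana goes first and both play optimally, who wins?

In binary:
  10110  (22)
  11100  (28)
  01101  (13)
  00111  (7)
  -----
  00000  (0)
The nim-sum is 0, so this is a P-position: the player to move is in a losing position under optimal play; Ana is about to move from it and so loses — Ben wins.

Ben wins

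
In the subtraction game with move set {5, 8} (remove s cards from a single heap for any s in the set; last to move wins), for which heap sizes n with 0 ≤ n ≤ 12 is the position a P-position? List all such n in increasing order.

0, 1, 2, 3, 4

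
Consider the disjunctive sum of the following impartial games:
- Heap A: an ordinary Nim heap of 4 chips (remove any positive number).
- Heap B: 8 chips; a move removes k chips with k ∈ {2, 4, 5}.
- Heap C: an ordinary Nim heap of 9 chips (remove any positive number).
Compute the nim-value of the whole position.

13

Heap A is a plain Nim heap of size 4, so its Grundy value is 4.
Grundy values for heap B (subtraction set {2, 4, 5}):
k:     0  1  2  3  4  5  6  7  8
g(k):  0  0  1  1  2  2  3  0  0
So g(8) = 0.
Heap C is a plain Nim heap of size 9, so its Grundy value is 9.
By the Sprague-Grundy theorem, the Grundy value of a sum of independent games is the XOR of the component values.
Combined value = 4 ⊕ 0 ⊕ 9 = 13.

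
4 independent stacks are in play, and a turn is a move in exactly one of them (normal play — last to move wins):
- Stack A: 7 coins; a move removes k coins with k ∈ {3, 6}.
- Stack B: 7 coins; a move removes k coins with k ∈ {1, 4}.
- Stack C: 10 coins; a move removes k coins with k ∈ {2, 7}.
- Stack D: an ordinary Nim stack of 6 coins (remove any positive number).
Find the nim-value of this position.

Build the Grundy sequence for stack A with g(k) = mex{g(k−s) : s ∈ {3, 6}, s ≤ k}:
k:     0  1  2  3  4  5  6  7
g(k):  0  0  0  1  1  1  2  2
So g(7) = 2.
Grundy values for stack B (subtraction set {1, 4}):
k:     0  1  2  3  4  5  6  7
g(k):  0  1  0  1  2  0  1  0
So g(7) = 0.
Build the Grundy sequence for stack C with g(k) = mex{g(k−s) : s ∈ {2, 7}, s ≤ k}:
g(0) = mex{} = 0
g(1) = mex{} = 0
g(2) = mex{0} = 1
g(3) = mex{0} = 1
g(4) = mex{1} = 0
g(5) = mex{1} = 0
g(6) = mex{0} = 1
g(7) = mex{0} = 1
g(8) = mex{0,1} = 2
g(9) = mex{1} = 0
g(10) = mex{1,2} = 0
So g(10) = 0.
Stack D is a plain Nim stack of size 6, so its Grundy value is 6.
The value of a disjunctive sum is the nim-sum of the parts.
Combined value = 2 ⊕ 0 ⊕ 0 ⊕ 6 = 4.

4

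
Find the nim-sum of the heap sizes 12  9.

5

Nim-sum: 12 ⊕ 9 = 5.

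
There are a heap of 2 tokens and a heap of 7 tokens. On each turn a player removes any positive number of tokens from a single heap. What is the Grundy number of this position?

5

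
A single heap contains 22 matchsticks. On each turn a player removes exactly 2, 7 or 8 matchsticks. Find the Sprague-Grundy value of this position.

1

Build the Grundy sequence with g(k) = mex{g(k−s) : s ∈ {2, 7, 8}, s ≤ k}:
k:     0  1  2  3  4  5  6  7  8  9 10 11 12 13 14 15 16 17 18 19 20 21 22
g(k):  0  0  1  1  0  0  1  1  2  2  0  3  1  2  0  0  1  1  2  0  0  1  1
So g(22) = 1.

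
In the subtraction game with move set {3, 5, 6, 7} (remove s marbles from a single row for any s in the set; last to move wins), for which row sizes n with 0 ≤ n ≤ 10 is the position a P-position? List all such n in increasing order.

0, 1, 2, 10

Build the Grundy sequence with g(k) = mex{g(k−s) : s ∈ {3, 5, 6, 7}, s ≤ k}:
g(0) = mex{} = 0
g(1) = mex{} = 0
g(2) = mex{} = 0
g(3) = mex{0} = 1
g(4) = mex{0} = 1
g(5) = mex{0} = 1
g(6) = mex{0,1} = 2
g(7) = mex{0,1} = 2
g(8) = mex{0,1} = 2
g(9) = mex{0,1,2} = 3
g(10) = mex{1,2} = 0
The P-positions (g = 0) in 0..10 are 0, 1, 2, 10.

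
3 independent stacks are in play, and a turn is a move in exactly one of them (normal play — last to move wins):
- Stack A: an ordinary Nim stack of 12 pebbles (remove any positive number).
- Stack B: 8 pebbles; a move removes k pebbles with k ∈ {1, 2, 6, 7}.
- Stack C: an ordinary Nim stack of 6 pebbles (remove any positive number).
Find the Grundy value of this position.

10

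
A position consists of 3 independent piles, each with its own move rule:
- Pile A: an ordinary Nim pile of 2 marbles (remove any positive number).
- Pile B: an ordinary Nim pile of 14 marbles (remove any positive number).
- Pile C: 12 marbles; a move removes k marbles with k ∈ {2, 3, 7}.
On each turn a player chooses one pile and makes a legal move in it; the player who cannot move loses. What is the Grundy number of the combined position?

Pile A is a plain Nim pile of size 2, so its Grundy value is 2.
Pile B is a plain Nim pile of size 14, so its Grundy value is 14.
For pile C, compute g(0), g(1), … with moves {2, 3, 7}:
k:     0  1  2  3  4  5  6  7  8  9 10 11 12
g(k):  0  0  1  1  2  0  0  1  1  2  0  0  1
So g(12) = 1.
The value of a disjunctive sum is the nim-sum of the parts.
Combined value = 2 XOR 14 XOR 1 = 13.

13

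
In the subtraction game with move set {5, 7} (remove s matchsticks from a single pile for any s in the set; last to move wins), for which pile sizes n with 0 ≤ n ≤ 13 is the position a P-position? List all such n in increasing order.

0, 1, 2, 3, 4, 12, 13

Compute g(0), g(1), … for moves {5, 7}:
k:     0  1  2  3  4  5  6  7  8  9 10 11 12 13
g(k):  0  0  0  0  0  1  1  1  1  1  2  2  0  0
The P-positions (g = 0) in 0..13 are 0, 1, 2, 3, 4, 12, 13.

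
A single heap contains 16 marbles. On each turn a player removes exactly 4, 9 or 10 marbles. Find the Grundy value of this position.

0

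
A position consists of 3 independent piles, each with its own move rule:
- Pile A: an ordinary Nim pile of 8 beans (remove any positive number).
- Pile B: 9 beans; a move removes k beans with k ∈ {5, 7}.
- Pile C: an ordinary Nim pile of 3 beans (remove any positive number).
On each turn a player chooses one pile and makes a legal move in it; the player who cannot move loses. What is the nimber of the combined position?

Pile A is a plain Nim pile of size 8, so its Grundy value is 8.
For pile B, compute g(0), g(1), … with moves {5, 7}:
g(0) = mex{} = 0
g(1) = mex{} = 0
g(2) = mex{} = 0
g(3) = mex{} = 0
g(4) = mex{} = 0
g(5) = mex{0} = 1
g(6) = mex{0} = 1
g(7) = mex{0} = 1
g(8) = mex{0} = 1
g(9) = mex{0} = 1
So g(9) = 1.
Pile C is a plain Nim pile of size 3, so its Grundy value is 3.
By the Sprague-Grundy theorem, the Grundy value of a sum of independent games is the XOR of the component values.
Combined value = 8 XOR 1 XOR 3 = 10.

10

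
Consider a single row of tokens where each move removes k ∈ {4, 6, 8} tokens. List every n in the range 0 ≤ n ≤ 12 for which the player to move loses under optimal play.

0, 1, 2, 3, 12

Grundy values for subtraction set {4, 6, 8}:
g(0) = mex{} = 0
g(1) = mex{} = 0
g(2) = mex{} = 0
g(3) = mex{} = 0
g(4) = mex{0} = 1
g(5) = mex{0} = 1
g(6) = mex{0} = 1
g(7) = mex{0} = 1
g(8) = mex{0,1} = 2
g(9) = mex{0,1} = 2
g(10) = mex{0,1} = 2
g(11) = mex{0,1} = 2
g(12) = mex{1,2} = 0
The P-positions (g = 0) in 0..12 are 0, 1, 2, 3, 12.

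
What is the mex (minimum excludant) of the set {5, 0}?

0 is in the set but 1 is not, so the mex is 1.

1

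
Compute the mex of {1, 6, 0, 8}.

The values 0, 1 are all present; 2 is the first non-negative integer missing from the set.

2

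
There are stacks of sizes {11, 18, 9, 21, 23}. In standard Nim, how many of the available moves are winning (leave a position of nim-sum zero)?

Compute the nim-sum pairwise:
11 XOR 18 = 25
25 XOR 9 = 16
16 XOR 21 = 5
5 XOR 23 = 18
The overall nim-sum is X = 18. A stack of size p has a winning move iff p XOR X < p (reduce it to p XOR X).
  11: 11 XOR 18 = 25 ≥ 11 — no move.
  18: 18 XOR 18 = 0 < 18 — winning move (to 0).
  9: 9 XOR 18 = 27 ≥ 9 — no move.
  21: 21 XOR 18 = 7 < 21 — winning move (to 7).
  23: 23 XOR 18 = 5 < 23 — winning move (to 5).
That gives 3 winning moves.

3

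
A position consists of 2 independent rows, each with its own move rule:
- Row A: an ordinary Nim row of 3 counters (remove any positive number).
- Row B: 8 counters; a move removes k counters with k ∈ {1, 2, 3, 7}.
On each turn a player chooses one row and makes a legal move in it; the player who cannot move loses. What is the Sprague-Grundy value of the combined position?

3

Row A is a plain Nim row of size 3, so its Grundy value is 3.
For row B, compute g(0), g(1), … with moves {1, 2, 3, 7}:
g(0) = mex{} = 0
g(1) = mex{0} = 1
g(2) = mex{0,1} = 2
g(3) = mex{0,1,2} = 3
g(4) = mex{1,2,3} = 0
g(5) = mex{0,2,3} = 1
g(6) = mex{0,1,3} = 2
g(7) = mex{0,1,2} = 3
g(8) = mex{1,2,3} = 0
So g(8) = 0.
The value of a disjunctive sum is the nim-sum of the parts.
Combined value = 3 ⊕ 0 = 3.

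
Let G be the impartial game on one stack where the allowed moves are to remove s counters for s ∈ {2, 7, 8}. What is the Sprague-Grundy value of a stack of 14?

0

Compute g(0), g(1), … for moves {2, 7, 8}:
g(0) = mex{} = 0
g(1) = mex{} = 0
g(2) = mex{0} = 1
g(3) = mex{0} = 1
g(4) = mex{1} = 0
g(5) = mex{1} = 0
g(6) = mex{0} = 1
g(7) = mex{0} = 1
g(8) = mex{0,1} = 2
g(9) = mex{0,1} = 2
g(10) = mex{1,2} = 0
g(11) = mex{0,1,2} = 3
g(12) = mex{0} = 1
g(13) = mex{0,1,3} = 2
g(14) = mex{1} = 0
So g(14) = 0.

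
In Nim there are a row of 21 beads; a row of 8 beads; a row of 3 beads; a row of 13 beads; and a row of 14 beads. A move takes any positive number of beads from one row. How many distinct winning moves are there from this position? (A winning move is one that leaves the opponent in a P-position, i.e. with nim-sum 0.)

Bitwise XOR of the heap sizes:
  10101  (21)
  01000  (8)
  00011  (3)
  01101  (13)
  01110  (14)
  -----
  11101  (29)
The overall nim-sum is X = 29. A row of size p has a winning move iff p XOR X < p (reduce it to p XOR X).
  21: 21 XOR 29 = 8 < 21 — winning move (to 8).
  8: 8 XOR 29 = 21 ≥ 8 — no move.
  3: 3 XOR 29 = 30 ≥ 3 — no move.
  13: 13 XOR 29 = 16 ≥ 13 — no move.
  14: 14 XOR 29 = 19 ≥ 14 — no move.
That gives 1 winning move.

1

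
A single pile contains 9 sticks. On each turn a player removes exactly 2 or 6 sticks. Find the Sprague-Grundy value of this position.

Grundy values for subtraction set {2, 6}:
g(0) = mex{} = 0
g(1) = mex{} = 0
g(2) = mex{0} = 1
g(3) = mex{0} = 1
g(4) = mex{1} = 0
g(5) = mex{1} = 0
g(6) = mex{0} = 1
g(7) = mex{0} = 1
g(8) = mex{1} = 0
g(9) = mex{1} = 0
So g(9) = 0.

0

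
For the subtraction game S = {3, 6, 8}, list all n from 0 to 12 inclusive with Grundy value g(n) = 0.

0, 1, 2, 11, 12

Compute g(0), g(1), … for moves {3, 6, 8}:
g(0) = mex{} = 0
g(1) = mex{} = 0
g(2) = mex{} = 0
g(3) = mex{0} = 1
g(4) = mex{0} = 1
g(5) = mex{0} = 1
g(6) = mex{0,1} = 2
g(7) = mex{0,1} = 2
g(8) = mex{0,1} = 2
g(9) = mex{0,1,2} = 3
g(10) = mex{0,1,2} = 3
g(11) = mex{1,2} = 0
g(12) = mex{1,2,3} = 0
The P-positions (g = 0) in 0..12 are 0, 1, 2, 11, 12.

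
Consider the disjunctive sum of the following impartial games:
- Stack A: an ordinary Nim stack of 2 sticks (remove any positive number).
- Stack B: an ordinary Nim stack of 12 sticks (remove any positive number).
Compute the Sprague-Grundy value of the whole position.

14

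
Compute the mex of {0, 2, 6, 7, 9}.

1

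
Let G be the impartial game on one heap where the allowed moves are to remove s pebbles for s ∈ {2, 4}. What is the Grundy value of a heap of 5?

Grundy values for subtraction set {2, 4}:
g(0) = mex{} = 0
g(1) = mex{} = 0
g(2) = mex{0} = 1
g(3) = mex{0} = 1
g(4) = mex{0,1} = 2
g(5) = mex{0,1} = 2
So g(5) = 2.

2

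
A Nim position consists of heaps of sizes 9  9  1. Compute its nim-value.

Compute the nim-sum pairwise:
9 XOR 9 = 0
0 XOR 1 = 1

1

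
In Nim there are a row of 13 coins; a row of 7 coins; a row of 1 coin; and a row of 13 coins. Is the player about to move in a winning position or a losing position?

Winning position

In binary:
  1101  (13)
  0111  (7)
  0001  (1)
  1101  (13)
  ----
  0110  (6)
The nim-sum is 6 ≠ 0, so this is an N-position: the player to move can win.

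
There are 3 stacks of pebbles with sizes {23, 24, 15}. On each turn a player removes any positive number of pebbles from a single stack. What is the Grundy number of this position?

Nim-sum: 23 XOR 24 XOR 15 = 0.

0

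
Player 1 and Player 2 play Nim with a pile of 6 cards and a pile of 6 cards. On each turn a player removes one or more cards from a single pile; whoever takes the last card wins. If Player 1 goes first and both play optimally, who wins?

Player 2 wins

Nim-sum: 6 XOR 6 = 0.
The nim-sum is 0, so this is a P-position: the player to move is in a losing position under optimal play; Player 1 is about to move from it and so loses — Player 2 wins.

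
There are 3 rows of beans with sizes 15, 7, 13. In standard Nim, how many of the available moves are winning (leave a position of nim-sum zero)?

Write each in binary and XOR column by column:
  1111  (15)
  0111  (7)
  1101  (13)
  ----
  0101  (5)
The overall nim-sum is X = 5. A row of size p has a winning move iff p XOR X < p (reduce it to p XOR X).
  15: 15 XOR 5 = 10 < 15 — winning move (to 10).
  7: 7 XOR 5 = 2 < 7 — winning move (to 2).
  13: 13 XOR 5 = 8 < 13 — winning move (to 8).
That gives 3 winning moves.

3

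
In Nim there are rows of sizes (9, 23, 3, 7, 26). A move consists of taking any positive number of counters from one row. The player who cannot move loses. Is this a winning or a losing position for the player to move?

Losing position

Compute the nim-sum pairwise:
9 ⊕ 23 = 30
30 ⊕ 3 = 29
29 ⊕ 7 = 26
26 ⊕ 26 = 0
The nim-sum is 0, so this is a P-position: the player to move is in a losing position under optimal play.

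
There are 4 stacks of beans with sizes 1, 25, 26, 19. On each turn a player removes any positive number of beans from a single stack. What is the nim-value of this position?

17

Nim-sum: 1 ⊕ 25 ⊕ 26 ⊕ 19 = 17.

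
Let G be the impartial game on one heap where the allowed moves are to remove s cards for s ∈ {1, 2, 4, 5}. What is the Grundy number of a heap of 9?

0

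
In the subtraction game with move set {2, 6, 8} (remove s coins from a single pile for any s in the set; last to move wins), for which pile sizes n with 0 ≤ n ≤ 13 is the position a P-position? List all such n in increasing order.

0, 1, 4, 5

Build the Grundy sequence with g(k) = mex{g(k−s) : s ∈ {2, 6, 8}, s ≤ k}:
g(0) = mex{} = 0
g(1) = mex{} = 0
g(2) = mex{0} = 1
g(3) = mex{0} = 1
g(4) = mex{1} = 0
g(5) = mex{1} = 0
g(6) = mex{0} = 1
g(7) = mex{0} = 1
g(8) = mex{0,1} = 2
g(9) = mex{0,1} = 2
g(10) = mex{0,1,2} = 3
g(11) = mex{0,1,2} = 3
g(12) = mex{0,1,3} = 2
g(13) = mex{0,1,3} = 2
The P-positions (g = 0) in 0..13 are 0, 1, 4, 5.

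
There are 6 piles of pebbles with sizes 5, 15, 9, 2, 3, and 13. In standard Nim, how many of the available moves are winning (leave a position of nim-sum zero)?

3

In binary:
  0101  (5)
  1111  (15)
  1001  (9)
  0010  (2)
  0011  (3)
  1101  (13)
  ----
  1111  (15)
The overall nim-sum is X = 15. A pile of size p has a winning move iff p XOR X < p (reduce it to p XOR X).
  5: 5 XOR 15 = 10 ≥ 5 — no move.
  15: 15 XOR 15 = 0 < 15 — winning move (to 0).
  9: 9 XOR 15 = 6 < 9 — winning move (to 6).
  2: 2 XOR 15 = 13 ≥ 2 — no move.
  3: 3 XOR 15 = 12 ≥ 3 — no move.
  13: 13 XOR 15 = 2 < 13 — winning move (to 2).
That gives 3 winning moves.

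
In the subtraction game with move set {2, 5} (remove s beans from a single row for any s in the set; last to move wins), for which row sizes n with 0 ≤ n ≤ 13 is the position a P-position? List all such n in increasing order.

Grundy values for subtraction set {2, 5}:
k:     0  1  2  3  4  5  6  7  8  9 10 11 12 13
g(k):  0  0  1  1  0  2  1  0  0  1  1  0  2  1
The P-positions (g = 0) in 0..13 are 0, 1, 4, 7, 8, 11.

0, 1, 4, 7, 8, 11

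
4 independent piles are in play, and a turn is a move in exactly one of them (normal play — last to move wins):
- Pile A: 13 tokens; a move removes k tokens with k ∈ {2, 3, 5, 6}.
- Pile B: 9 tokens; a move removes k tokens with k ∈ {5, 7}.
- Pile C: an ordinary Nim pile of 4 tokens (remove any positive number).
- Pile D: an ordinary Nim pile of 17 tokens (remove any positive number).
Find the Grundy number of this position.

22

For pile A, compute g(0), g(1), … with moves {2, 3, 5, 6}:
k:     0  1  2  3  4  5  6  7  8  9 10 11 12 13
g(k):  0  0  1  1  2  2  3  3  0  0  1  1  2  2
So g(13) = 2.
Build the Grundy sequence for pile B with g(k) = mex{g(k−s) : s ∈ {5, 7}, s ≤ k}:
k:     0  1  2  3  4  5  6  7  8  9
g(k):  0  0  0  0  0  1  1  1  1  1
So g(9) = 1.
Pile C is a plain Nim pile of size 4, so its Grundy value is 4.
Pile D is a plain Nim pile of size 17, so its Grundy value is 17.
By the Sprague-Grundy theorem, the Grundy value of a sum of independent games is the XOR of the component values.
Combined value = 2 XOR 1 XOR 4 XOR 17 = 22.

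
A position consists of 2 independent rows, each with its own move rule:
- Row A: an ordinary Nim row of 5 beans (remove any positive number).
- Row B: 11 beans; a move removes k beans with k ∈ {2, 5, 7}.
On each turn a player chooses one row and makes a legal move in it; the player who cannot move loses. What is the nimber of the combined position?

6

Row A is a plain Nim row of size 5, so its Grundy value is 5.
For row B, compute g(0), g(1), … with moves {2, 5, 7}:
k:     0  1  2  3  4  5  6  7  8  9 10 11
g(k):  0  0  1  1  0  2  1  3  2  2  0  3
So g(11) = 3.
By the Sprague-Grundy theorem, the Grundy value of a sum of independent games is the XOR of the component values.
Combined value = 5 XOR 3 = 6.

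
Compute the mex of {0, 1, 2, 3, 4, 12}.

5

The values 0, 1, 2, 3, 4 are all present; 5 is the first non-negative integer missing from the set.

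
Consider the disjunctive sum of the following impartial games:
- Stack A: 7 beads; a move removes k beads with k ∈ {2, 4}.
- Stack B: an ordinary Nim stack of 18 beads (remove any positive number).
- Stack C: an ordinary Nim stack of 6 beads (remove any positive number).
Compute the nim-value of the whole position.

20

For stack A, compute g(0), g(1), … with moves {2, 4}:
g(0) = mex{} = 0
g(1) = mex{} = 0
g(2) = mex{0} = 1
g(3) = mex{0} = 1
g(4) = mex{0,1} = 2
g(5) = mex{0,1} = 2
g(6) = mex{1,2} = 0
g(7) = mex{1,2} = 0
So g(7) = 0.
Stack B is a plain Nim stack of size 18, so its Grundy value is 18.
Stack C is a plain Nim stack of size 6, so its Grundy value is 6.
The value of a disjunctive sum is the nim-sum of the parts.
Combined value = 0 XOR 18 XOR 6 = 20.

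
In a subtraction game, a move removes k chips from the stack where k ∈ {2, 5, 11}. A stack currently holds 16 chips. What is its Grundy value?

1

Grundy values for subtraction set {2, 5, 11}:
k:     0  1  2  3  4  5  6  7  8  9 10 11 12 13 14 15 16
g(k):  0  0  1  1  0  2  1  0  0  1  1  2  2  3  0  2  1
So g(16) = 1.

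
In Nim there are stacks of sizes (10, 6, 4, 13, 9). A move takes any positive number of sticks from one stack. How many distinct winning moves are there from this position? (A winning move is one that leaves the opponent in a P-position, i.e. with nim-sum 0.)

3

Compute the nim-sum pairwise:
10 XOR 6 = 12
12 XOR 4 = 8
8 XOR 13 = 5
5 XOR 9 = 12
The overall nim-sum is X = 12. A stack of size p has a winning move iff p XOR X < p (reduce it to p XOR X).
  10: 10 XOR 12 = 6 < 10 — winning move (to 6).
  6: 6 XOR 12 = 10 ≥ 6 — no move.
  4: 4 XOR 12 = 8 ≥ 4 — no move.
  13: 13 XOR 12 = 1 < 13 — winning move (to 1).
  9: 9 XOR 12 = 5 < 9 — winning move (to 5).
That gives 3 winning moves.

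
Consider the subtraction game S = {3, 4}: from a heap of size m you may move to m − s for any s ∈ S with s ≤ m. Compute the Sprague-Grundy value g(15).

0

Compute g(0), g(1), … for moves {3, 4}:
k:     0  1  2  3  4  5  6  7  8  9 10 11 12 13 14 15
g(k):  0  0  0  1  1  1  2  0  0  0  1  1  1  2  0  0
So g(15) = 0.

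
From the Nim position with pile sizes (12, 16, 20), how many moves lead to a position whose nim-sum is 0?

1

Compute the nim-sum pairwise:
12 ^ 16 = 28
28 ^ 20 = 8
The overall nim-sum is X = 8. A pile of size p has a winning move iff p XOR X < p (reduce it to p XOR X).
  12: 12 XOR 8 = 4 < 12 — winning move (to 4).
  16: 16 XOR 8 = 24 ≥ 16 — no move.
  20: 20 XOR 8 = 28 ≥ 20 — no move.
That gives 1 winning move.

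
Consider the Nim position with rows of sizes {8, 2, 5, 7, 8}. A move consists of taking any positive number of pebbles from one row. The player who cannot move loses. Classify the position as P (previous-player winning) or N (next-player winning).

P-position

Nim-sum: 8 ^ 2 ^ 5 ^ 7 ^ 8 = 0.
The nim-sum is 0, so this is a P-position: the player to move is in a losing position under optimal play.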